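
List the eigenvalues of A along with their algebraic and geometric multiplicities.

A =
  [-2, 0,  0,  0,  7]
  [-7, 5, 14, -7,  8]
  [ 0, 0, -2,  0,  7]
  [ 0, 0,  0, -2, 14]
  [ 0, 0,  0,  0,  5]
λ = -2: alg = 3, geom = 3; λ = 5: alg = 2, geom = 1

Step 1 — factor the characteristic polynomial to read off the algebraic multiplicities:
  χ_A(x) = (x - 5)^2*(x + 2)^3

Step 2 — compute geometric multiplicities via the rank-nullity identity g(λ) = n − rank(A − λI):
  rank(A − (-2)·I) = 2, so dim ker(A − (-2)·I) = n − 2 = 3
  rank(A − (5)·I) = 4, so dim ker(A − (5)·I) = n − 4 = 1

Summary:
  λ = -2: algebraic multiplicity = 3, geometric multiplicity = 3
  λ = 5: algebraic multiplicity = 2, geometric multiplicity = 1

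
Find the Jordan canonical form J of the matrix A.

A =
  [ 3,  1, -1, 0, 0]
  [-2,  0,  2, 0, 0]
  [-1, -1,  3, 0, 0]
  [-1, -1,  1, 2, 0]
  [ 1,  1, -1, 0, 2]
J_2(2) ⊕ J_1(2) ⊕ J_1(2) ⊕ J_1(2)

The characteristic polynomial is
  det(x·I − A) = x^5 - 10*x^4 + 40*x^3 - 80*x^2 + 80*x - 32 = (x - 2)^5

Eigenvalues and multiplicities (the geometric multiplicity of λ is n − rank(A − λI), which equals the number of Jordan blocks for λ):
  λ = 2: algebraic multiplicity = 5, geometric multiplicity = 4

Determining the block sizes for each eigenvalue:
  λ = 2: 4 blocks summing to 5 forces exactly one block of size 2 and the rest size 1 → block sizes [2, 1, 1, 1]

Assembling the blocks gives a Jordan form
J =
  [2, 1, 0, 0, 0]
  [0, 2, 0, 0, 0]
  [0, 0, 2, 0, 0]
  [0, 0, 0, 2, 0]
  [0, 0, 0, 0, 2]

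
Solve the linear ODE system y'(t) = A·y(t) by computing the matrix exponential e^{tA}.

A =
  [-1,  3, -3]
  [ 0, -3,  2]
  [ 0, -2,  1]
e^{tA} =
  [exp(-t), 3*t*exp(-t), -3*t*exp(-t)]
  [0, -2*t*exp(-t) + exp(-t), 2*t*exp(-t)]
  [0, -2*t*exp(-t), 2*t*exp(-t) + exp(-t)]

Strategy: write A = P · J · P⁻¹ where J is a Jordan canonical form, so e^{tA} = P · e^{tJ} · P⁻¹, and e^{tJ} can be computed block-by-block.

A has Jordan form
J =
  [-1,  1,  0]
  [ 0, -1,  0]
  [ 0,  0, -1]
(up to reordering of blocks).

Per-block formulas:
  For a 1×1 block at λ = -1: exp(t · [-1]) = [e^(-1t)].
  For a 2×2 Jordan block J_2(-1): exp(t · J_2(-1)) = e^(-1t)·(I + t·N), where N is the 2×2 nilpotent shift.

After assembling e^{tJ} and conjugating by P, we get:

e^{tA} =
  [exp(-t), 3*t*exp(-t), -3*t*exp(-t)]
  [0, -2*t*exp(-t) + exp(-t), 2*t*exp(-t)]
  [0, -2*t*exp(-t), 2*t*exp(-t) + exp(-t)]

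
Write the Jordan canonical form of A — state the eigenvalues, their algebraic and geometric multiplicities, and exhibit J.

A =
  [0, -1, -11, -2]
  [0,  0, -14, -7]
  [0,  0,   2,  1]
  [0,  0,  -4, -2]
J_2(0) ⊕ J_2(0)

The characteristic polynomial is
  det(x·I − A) = x^4

Eigenvalues and multiplicities (the geometric multiplicity of λ is n − rank(A − λI), which equals the number of Jordan blocks for λ):
  λ = 0: algebraic multiplicity = 4, geometric multiplicity = 2

Determining the block sizes for each eigenvalue:
  λ = 0: with am = 4 and gm = 2, the partition is not yet determined (e.g. several partitions of 4 into 2 parts exist). Let N = A − (0)·I. Computing rank(N^1) = 2, rank(N^2) = 0; the number of blocks of size ≥ j is rank(N^{j−1}) − rank(N^j), giving [2, 2]. So we have 2 block(s) of size 2 → block sizes [2, 2]

Assembling the blocks gives a Jordan form
J =
  [0, 1, 0, 0]
  [0, 0, 0, 0]
  [0, 0, 0, 1]
  [0, 0, 0, 0]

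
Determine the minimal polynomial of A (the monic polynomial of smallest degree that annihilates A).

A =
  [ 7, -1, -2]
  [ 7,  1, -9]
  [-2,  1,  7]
x^3 - 15*x^2 + 75*x - 125

The characteristic polynomial is χ_A(x) = (x - 5)^3, so the eigenvalues are known. The minimal polynomial is
  m_A(x) = Π_λ (x − λ)^{k_λ}
where k_λ is the size of the *largest* Jordan block for λ (equivalently, the smallest k with (A − λI)^k v = 0 for every generalised eigenvector v of λ).

  λ = 5: largest Jordan block has size 3, contributing (x − 5)^3

So m_A(x) = (x - 5)^3 = x^3 - 15*x^2 + 75*x - 125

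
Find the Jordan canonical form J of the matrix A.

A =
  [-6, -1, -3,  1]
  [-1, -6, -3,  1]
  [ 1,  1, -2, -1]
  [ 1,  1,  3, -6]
J_2(-5) ⊕ J_1(-5) ⊕ J_1(-5)

The characteristic polynomial is
  det(x·I − A) = x^4 + 20*x^3 + 150*x^2 + 500*x + 625 = (x + 5)^4

Eigenvalues and multiplicities (the geometric multiplicity of λ is n − rank(A − λI), which equals the number of Jordan blocks for λ):
  λ = -5: algebraic multiplicity = 4, geometric multiplicity = 3

Determining the block sizes for each eigenvalue:
  λ = -5: 3 blocks summing to 4 forces exactly one block of size 2 and the rest size 1 → block sizes [2, 1, 1]

Assembling the blocks gives a Jordan form
J =
  [-5,  1,  0,  0]
  [ 0, -5,  0,  0]
  [ 0,  0, -5,  0]
  [ 0,  0,  0, -5]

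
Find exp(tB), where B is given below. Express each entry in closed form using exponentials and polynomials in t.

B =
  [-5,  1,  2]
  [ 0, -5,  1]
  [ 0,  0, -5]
e^{tB} =
  [exp(-5*t), t*exp(-5*t), t^2*exp(-5*t)/2 + 2*t*exp(-5*t)]
  [0, exp(-5*t), t*exp(-5*t)]
  [0, 0, exp(-5*t)]

Strategy: write B = P · J · P⁻¹ where J is a Jordan canonical form, so e^{tB} = P · e^{tJ} · P⁻¹, and e^{tJ} can be computed block-by-block.

B has Jordan form
J =
  [-5,  1,  0]
  [ 0, -5,  1]
  [ 0,  0, -5]
(up to reordering of blocks).

Per-block formulas:
  For a 3×3 Jordan block J_3(-5): exp(t · J_3(-5)) = e^(-5t)·(I + t·N + (t^2/2)·N^2), where N is the 3×3 nilpotent shift.

After assembling e^{tJ} and conjugating by P, we get:

e^{tB} =
  [exp(-5*t), t*exp(-5*t), t^2*exp(-5*t)/2 + 2*t*exp(-5*t)]
  [0, exp(-5*t), t*exp(-5*t)]
  [0, 0, exp(-5*t)]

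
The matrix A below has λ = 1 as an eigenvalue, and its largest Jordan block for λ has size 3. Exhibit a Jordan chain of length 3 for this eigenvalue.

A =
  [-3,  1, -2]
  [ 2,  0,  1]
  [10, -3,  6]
A Jordan chain for λ = 1 of length 3:
v_1 = (-2, 0, 4)ᵀ
v_2 = (-4, 2, 10)ᵀ
v_3 = (1, 0, 0)ᵀ

Let N = A − (1)·I. We want v_3 with N^3 v_3 = 0 but N^2 v_3 ≠ 0; then v_{j-1} := N · v_j for j = 3, …, 2.

Pick v_3 = (1, 0, 0)ᵀ.
Then v_2 = N · v_3 = (-4, 2, 10)ᵀ.
Then v_1 = N · v_2 = (-2, 0, 4)ᵀ.

Sanity check: (A − (1)·I) v_1 = (0, 0, 0)ᵀ = 0. ✓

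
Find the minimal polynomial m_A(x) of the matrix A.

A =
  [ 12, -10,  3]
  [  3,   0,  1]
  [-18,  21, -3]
x^3 - 9*x^2 + 27*x - 27

The characteristic polynomial is χ_A(x) = (x - 3)^3, so the eigenvalues are known. The minimal polynomial is
  m_A(x) = Π_λ (x − λ)^{k_λ}
where k_λ is the size of the *largest* Jordan block for λ (equivalently, the smallest k with (A − λI)^k v = 0 for every generalised eigenvector v of λ).

  λ = 3: largest Jordan block has size 3, contributing (x − 3)^3

So m_A(x) = (x - 3)^3 = x^3 - 9*x^2 + 27*x - 27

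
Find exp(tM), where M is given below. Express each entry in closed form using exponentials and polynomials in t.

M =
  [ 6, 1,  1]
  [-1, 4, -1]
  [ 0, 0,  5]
e^{tM} =
  [t*exp(5*t) + exp(5*t), t*exp(5*t), t*exp(5*t)]
  [-t*exp(5*t), -t*exp(5*t) + exp(5*t), -t*exp(5*t)]
  [0, 0, exp(5*t)]

Strategy: write M = P · J · P⁻¹ where J is a Jordan canonical form, so e^{tM} = P · e^{tJ} · P⁻¹, and e^{tJ} can be computed block-by-block.

M has Jordan form
J =
  [5, 1, 0]
  [0, 5, 0]
  [0, 0, 5]
(up to reordering of blocks).

Per-block formulas:
  For a 2×2 Jordan block J_2(5): exp(t · J_2(5)) = e^(5t)·(I + t·N), where N is the 2×2 nilpotent shift.
  For a 1×1 block at λ = 5: exp(t · [5]) = [e^(5t)].

After assembling e^{tJ} and conjugating by P, we get:

e^{tM} =
  [t*exp(5*t) + exp(5*t), t*exp(5*t), t*exp(5*t)]
  [-t*exp(5*t), -t*exp(5*t) + exp(5*t), -t*exp(5*t)]
  [0, 0, exp(5*t)]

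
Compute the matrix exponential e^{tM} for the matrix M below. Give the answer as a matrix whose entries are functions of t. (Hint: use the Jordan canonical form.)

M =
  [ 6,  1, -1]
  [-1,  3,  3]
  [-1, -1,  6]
e^{tM} =
  [t^2*exp(5*t)/2 + t*exp(5*t) + exp(5*t), t*exp(5*t), t^2*exp(5*t)/2 - t*exp(5*t)]
  [-t^2*exp(5*t) - t*exp(5*t), -2*t*exp(5*t) + exp(5*t), -t^2*exp(5*t) + 3*t*exp(5*t)]
  [-t^2*exp(5*t)/2 - t*exp(5*t), -t*exp(5*t), -t^2*exp(5*t)/2 + t*exp(5*t) + exp(5*t)]

Strategy: write M = P · J · P⁻¹ where J is a Jordan canonical form, so e^{tM} = P · e^{tJ} · P⁻¹, and e^{tJ} can be computed block-by-block.

M has Jordan form
J =
  [5, 1, 0]
  [0, 5, 1]
  [0, 0, 5]
(up to reordering of blocks).

Per-block formulas:
  For a 3×3 Jordan block J_3(5): exp(t · J_3(5)) = e^(5t)·(I + t·N + (t^2/2)·N^2), where N is the 3×3 nilpotent shift.

After assembling e^{tJ} and conjugating by P, we get:

e^{tM} =
  [t^2*exp(5*t)/2 + t*exp(5*t) + exp(5*t), t*exp(5*t), t^2*exp(5*t)/2 - t*exp(5*t)]
  [-t^2*exp(5*t) - t*exp(5*t), -2*t*exp(5*t) + exp(5*t), -t^2*exp(5*t) + 3*t*exp(5*t)]
  [-t^2*exp(5*t)/2 - t*exp(5*t), -t*exp(5*t), -t^2*exp(5*t)/2 + t*exp(5*t) + exp(5*t)]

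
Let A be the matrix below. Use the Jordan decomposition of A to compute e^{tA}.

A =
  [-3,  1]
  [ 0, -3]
e^{tA} =
  [exp(-3*t), t*exp(-3*t)]
  [0, exp(-3*t)]

Strategy: write A = P · J · P⁻¹ where J is a Jordan canonical form, so e^{tA} = P · e^{tJ} · P⁻¹, and e^{tJ} can be computed block-by-block.

A has Jordan form
J =
  [-3,  1]
  [ 0, -3]
(up to reordering of blocks).

Per-block formulas:
  For a 2×2 Jordan block J_2(-3): exp(t · J_2(-3)) = e^(-3t)·(I + t·N), where N is the 2×2 nilpotent shift.

After assembling e^{tJ} and conjugating by P, we get:

e^{tA} =
  [exp(-3*t), t*exp(-3*t)]
  [0, exp(-3*t)]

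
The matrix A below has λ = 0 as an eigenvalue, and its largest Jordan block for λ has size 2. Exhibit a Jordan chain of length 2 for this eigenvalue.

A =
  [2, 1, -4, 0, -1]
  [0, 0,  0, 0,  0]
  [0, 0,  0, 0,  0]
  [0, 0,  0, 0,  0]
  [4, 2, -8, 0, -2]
A Jordan chain for λ = 0 of length 2:
v_1 = (2, 0, 0, 0, 4)ᵀ
v_2 = (1, 0, 0, 0, 0)ᵀ

Let N = A − (0)·I. We want v_2 with N^2 v_2 = 0 but N^1 v_2 ≠ 0; then v_{j-1} := N · v_j for j = 2, …, 2.

Pick v_2 = (1, 0, 0, 0, 0)ᵀ.
Then v_1 = N · v_2 = (2, 0, 0, 0, 4)ᵀ.

Sanity check: (A − (0)·I) v_1 = (0, 0, 0, 0, 0)ᵀ = 0. ✓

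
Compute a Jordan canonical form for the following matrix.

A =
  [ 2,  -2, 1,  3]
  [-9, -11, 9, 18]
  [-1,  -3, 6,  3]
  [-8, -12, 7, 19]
J_3(4) ⊕ J_1(4)

The characteristic polynomial is
  det(x·I − A) = x^4 - 16*x^3 + 96*x^2 - 256*x + 256 = (x - 4)^4

Eigenvalues and multiplicities (the geometric multiplicity of λ is n − rank(A − λI), which equals the number of Jordan blocks for λ):
  λ = 4: algebraic multiplicity = 4, geometric multiplicity = 2

Determining the block sizes for each eigenvalue:
  λ = 4: with am = 4 and gm = 2, the partition is not yet determined (e.g. several partitions of 4 into 2 parts exist). Let N = A − (4)·I. Computing rank(N^1) = 2, rank(N^2) = 1, rank(N^3) = 0; the number of blocks of size ≥ j is rank(N^{j−1}) − rank(N^j), giving [2, 1, 1]. So we have 1 block(s) of size 3, 1 block(s) of size 1 → block sizes [3, 1]

Assembling the blocks gives a Jordan form
J =
  [4, 1, 0, 0]
  [0, 4, 1, 0]
  [0, 0, 4, 0]
  [0, 0, 0, 4]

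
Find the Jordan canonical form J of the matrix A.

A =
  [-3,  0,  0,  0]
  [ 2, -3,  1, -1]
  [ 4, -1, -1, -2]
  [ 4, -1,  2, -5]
J_3(-3) ⊕ J_1(-3)

The characteristic polynomial is
  det(x·I − A) = x^4 + 12*x^3 + 54*x^2 + 108*x + 81 = (x + 3)^4

Eigenvalues and multiplicities (the geometric multiplicity of λ is n − rank(A − λI), which equals the number of Jordan blocks for λ):
  λ = -3: algebraic multiplicity = 4, geometric multiplicity = 2

Determining the block sizes for each eigenvalue:
  λ = -3: with am = 4 and gm = 2, the partition is not yet determined (e.g. several partitions of 4 into 2 parts exist). Let N = A − (-3)·I. Computing rank(N^1) = 2, rank(N^2) = 1, rank(N^3) = 0; the number of blocks of size ≥ j is rank(N^{j−1}) − rank(N^j), giving [2, 1, 1]. So we have 1 block(s) of size 3, 1 block(s) of size 1 → block sizes [3, 1]

Assembling the blocks gives a Jordan form
J =
  [-3,  1,  0,  0]
  [ 0, -3,  1,  0]
  [ 0,  0, -3,  0]
  [ 0,  0,  0, -3]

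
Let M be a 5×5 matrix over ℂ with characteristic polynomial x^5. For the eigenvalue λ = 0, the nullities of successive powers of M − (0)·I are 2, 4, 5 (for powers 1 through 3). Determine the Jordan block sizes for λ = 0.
Block sizes for λ = 0: [3, 2]

From the dimensions of kernels of powers, the number of Jordan blocks of size at least j is d_j − d_{j−1} where d_j = dim ker(N^j) (with d_0 = 0). Computing the differences gives [2, 2, 1].
The number of blocks of size exactly k is (#blocks of size ≥ k) − (#blocks of size ≥ k + 1), so the partition is: 1 block(s) of size 2, 1 block(s) of size 3.
In nonincreasing order the block sizes are [3, 2].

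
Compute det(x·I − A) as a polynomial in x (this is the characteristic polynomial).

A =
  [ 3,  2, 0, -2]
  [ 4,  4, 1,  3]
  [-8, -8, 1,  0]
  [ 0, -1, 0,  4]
x^4 - 12*x^3 + 54*x^2 - 108*x + 81

Expanding det(x·I − A) (e.g. by cofactor expansion or by noting that A is similar to its Jordan form J, which has the same characteristic polynomial as A) gives
  χ_A(x) = x^4 - 12*x^3 + 54*x^2 - 108*x + 81
which factors as (x - 3)^4. The eigenvalues (with algebraic multiplicities) are λ = 3 with multiplicity 4.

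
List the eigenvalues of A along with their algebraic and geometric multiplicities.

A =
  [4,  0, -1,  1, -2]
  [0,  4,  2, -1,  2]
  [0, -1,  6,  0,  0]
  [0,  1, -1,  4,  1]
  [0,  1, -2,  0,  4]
λ = 4: alg = 3, geom = 1; λ = 5: alg = 2, geom = 1

Step 1 — factor the characteristic polynomial to read off the algebraic multiplicities:
  χ_A(x) = (x - 5)^2*(x - 4)^3

Step 2 — compute geometric multiplicities via the rank-nullity identity g(λ) = n − rank(A − λI):
  rank(A − (4)·I) = 4, so dim ker(A − (4)·I) = n − 4 = 1
  rank(A − (5)·I) = 4, so dim ker(A − (5)·I) = n − 4 = 1

Summary:
  λ = 4: algebraic multiplicity = 3, geometric multiplicity = 1
  λ = 5: algebraic multiplicity = 2, geometric multiplicity = 1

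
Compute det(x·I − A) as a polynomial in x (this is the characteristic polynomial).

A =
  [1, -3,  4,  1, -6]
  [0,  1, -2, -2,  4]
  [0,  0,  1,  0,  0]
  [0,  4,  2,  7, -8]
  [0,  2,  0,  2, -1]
x^5 - 9*x^4 + 30*x^3 - 46*x^2 + 33*x - 9

Expanding det(x·I − A) (e.g. by cofactor expansion or by noting that A is similar to its Jordan form J, which has the same characteristic polynomial as A) gives
  χ_A(x) = x^5 - 9*x^4 + 30*x^3 - 46*x^2 + 33*x - 9
which factors as (x - 3)^2*(x - 1)^3. The eigenvalues (with algebraic multiplicities) are λ = 1 with multiplicity 3, λ = 3 with multiplicity 2.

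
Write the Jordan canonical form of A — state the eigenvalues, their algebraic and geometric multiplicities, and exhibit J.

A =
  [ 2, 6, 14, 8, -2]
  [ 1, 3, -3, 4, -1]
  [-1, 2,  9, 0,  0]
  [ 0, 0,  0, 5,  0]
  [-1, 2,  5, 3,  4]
J_1(4) ⊕ J_1(4) ⊕ J_2(5) ⊕ J_1(5)

The characteristic polynomial is
  det(x·I − A) = x^5 - 23*x^4 + 211*x^3 - 965*x^2 + 2200*x - 2000 = (x - 5)^3*(x - 4)^2

Eigenvalues and multiplicities (the geometric multiplicity of λ is n − rank(A − λI), which equals the number of Jordan blocks for λ):
  λ = 4: algebraic multiplicity = 2, geometric multiplicity = 2
  λ = 5: algebraic multiplicity = 3, geometric multiplicity = 2

Determining the block sizes for each eigenvalue:
  λ = 4: gm = am = 2, so every block has size 1 → block sizes [1, 1]
  λ = 5: 2 blocks summing to 3 forces exactly one block of size 2 and the rest size 1 → block sizes [2, 1]

Assembling the blocks gives a Jordan form
J =
  [4, 0, 0, 0, 0]
  [0, 4, 0, 0, 0]
  [0, 0, 5, 1, 0]
  [0, 0, 0, 5, 0]
  [0, 0, 0, 0, 5]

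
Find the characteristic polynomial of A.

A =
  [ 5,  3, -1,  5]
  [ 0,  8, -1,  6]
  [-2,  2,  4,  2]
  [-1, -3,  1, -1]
x^4 - 16*x^3 + 96*x^2 - 256*x + 256

Expanding det(x·I − A) (e.g. by cofactor expansion or by noting that A is similar to its Jordan form J, which has the same characteristic polynomial as A) gives
  χ_A(x) = x^4 - 16*x^3 + 96*x^2 - 256*x + 256
which factors as (x - 4)^4. The eigenvalues (with algebraic multiplicities) are λ = 4 with multiplicity 4.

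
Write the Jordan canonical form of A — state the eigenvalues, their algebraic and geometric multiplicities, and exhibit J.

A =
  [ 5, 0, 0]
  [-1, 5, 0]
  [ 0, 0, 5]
J_2(5) ⊕ J_1(5)

The characteristic polynomial is
  det(x·I − A) = x^3 - 15*x^2 + 75*x - 125 = (x - 5)^3

Eigenvalues and multiplicities (the geometric multiplicity of λ is n − rank(A − λI), which equals the number of Jordan blocks for λ):
  λ = 5: algebraic multiplicity = 3, geometric multiplicity = 2

Determining the block sizes for each eigenvalue:
  λ = 5: 2 blocks summing to 3 forces exactly one block of size 2 and the rest size 1 → block sizes [2, 1]

Assembling the blocks gives a Jordan form
J =
  [5, 1, 0]
  [0, 5, 0]
  [0, 0, 5]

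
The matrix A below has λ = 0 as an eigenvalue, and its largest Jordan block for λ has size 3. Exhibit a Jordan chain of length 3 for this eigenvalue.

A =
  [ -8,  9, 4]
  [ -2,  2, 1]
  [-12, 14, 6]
A Jordan chain for λ = 0 of length 3:
v_1 = (-2, 0, -4)ᵀ
v_2 = (-8, -2, -12)ᵀ
v_3 = (1, 0, 0)ᵀ

Let N = A − (0)·I. We want v_3 with N^3 v_3 = 0 but N^2 v_3 ≠ 0; then v_{j-1} := N · v_j for j = 3, …, 2.

Pick v_3 = (1, 0, 0)ᵀ.
Then v_2 = N · v_3 = (-8, -2, -12)ᵀ.
Then v_1 = N · v_2 = (-2, 0, -4)ᵀ.

Sanity check: (A − (0)·I) v_1 = (0, 0, 0)ᵀ = 0. ✓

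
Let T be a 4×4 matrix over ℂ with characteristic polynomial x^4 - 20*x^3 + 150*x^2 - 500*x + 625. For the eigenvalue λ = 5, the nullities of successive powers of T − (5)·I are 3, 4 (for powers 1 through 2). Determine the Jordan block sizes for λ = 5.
Block sizes for λ = 5: [2, 1, 1]

From the dimensions of kernels of powers, the number of Jordan blocks of size at least j is d_j − d_{j−1} where d_j = dim ker(N^j) (with d_0 = 0). Computing the differences gives [3, 1].
The number of blocks of size exactly k is (#blocks of size ≥ k) − (#blocks of size ≥ k + 1), so the partition is: 2 block(s) of size 1, 1 block(s) of size 2.
In nonincreasing order the block sizes are [2, 1, 1].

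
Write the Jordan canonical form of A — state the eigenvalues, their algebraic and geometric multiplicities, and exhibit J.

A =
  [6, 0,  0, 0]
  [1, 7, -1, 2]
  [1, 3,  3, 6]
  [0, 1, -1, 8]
J_2(6) ⊕ J_2(6)

The characteristic polynomial is
  det(x·I − A) = x^4 - 24*x^3 + 216*x^2 - 864*x + 1296 = (x - 6)^4

Eigenvalues and multiplicities (the geometric multiplicity of λ is n − rank(A − λI), which equals the number of Jordan blocks for λ):
  λ = 6: algebraic multiplicity = 4, geometric multiplicity = 2

Determining the block sizes for each eigenvalue:
  λ = 6: with am = 4 and gm = 2, the partition is not yet determined (e.g. several partitions of 4 into 2 parts exist). Let N = A − (6)·I. Computing rank(N^1) = 2, rank(N^2) = 0; the number of blocks of size ≥ j is rank(N^{j−1}) − rank(N^j), giving [2, 2]. So we have 2 block(s) of size 2 → block sizes [2, 2]

Assembling the blocks gives a Jordan form
J =
  [6, 1, 0, 0]
  [0, 6, 0, 0]
  [0, 0, 6, 1]
  [0, 0, 0, 6]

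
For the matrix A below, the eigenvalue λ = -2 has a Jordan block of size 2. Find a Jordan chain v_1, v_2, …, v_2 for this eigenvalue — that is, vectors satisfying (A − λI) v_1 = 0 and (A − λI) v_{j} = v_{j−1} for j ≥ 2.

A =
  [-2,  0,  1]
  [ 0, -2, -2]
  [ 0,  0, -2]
A Jordan chain for λ = -2 of length 2:
v_1 = (1, -2, 0)ᵀ
v_2 = (0, 0, 1)ᵀ

Let N = A − (-2)·I. We want v_2 with N^2 v_2 = 0 but N^1 v_2 ≠ 0; then v_{j-1} := N · v_j for j = 2, …, 2.

Pick v_2 = (0, 0, 1)ᵀ.
Then v_1 = N · v_2 = (1, -2, 0)ᵀ.

Sanity check: (A − (-2)·I) v_1 = (0, 0, 0)ᵀ = 0. ✓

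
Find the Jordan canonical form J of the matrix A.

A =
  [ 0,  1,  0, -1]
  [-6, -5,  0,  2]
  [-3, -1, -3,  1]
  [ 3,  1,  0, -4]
J_2(-3) ⊕ J_1(-3) ⊕ J_1(-3)

The characteristic polynomial is
  det(x·I − A) = x^4 + 12*x^3 + 54*x^2 + 108*x + 81 = (x + 3)^4

Eigenvalues and multiplicities (the geometric multiplicity of λ is n − rank(A − λI), which equals the number of Jordan blocks for λ):
  λ = -3: algebraic multiplicity = 4, geometric multiplicity = 3

Determining the block sizes for each eigenvalue:
  λ = -3: 3 blocks summing to 4 forces exactly one block of size 2 and the rest size 1 → block sizes [2, 1, 1]

Assembling the blocks gives a Jordan form
J =
  [-3,  1,  0,  0]
  [ 0, -3,  0,  0]
  [ 0,  0, -3,  0]
  [ 0,  0,  0, -3]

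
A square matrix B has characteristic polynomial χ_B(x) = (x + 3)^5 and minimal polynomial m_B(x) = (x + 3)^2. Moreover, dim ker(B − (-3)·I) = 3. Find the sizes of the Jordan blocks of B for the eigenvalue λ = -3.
Block sizes for λ = -3: [2, 2, 1]

Step 1 — from the characteristic polynomial, algebraic multiplicity of λ = -3 is 5. From dim ker(B − (-3)·I) = 3, there are exactly 3 Jordan blocks for λ = -3.
Step 2 — from the minimal polynomial, the factor (x + 3)^2 tells us the largest block for λ = -3 has size 2.
Step 3 — with total size 5, 3 blocks, and largest block 2, the block sizes (in nonincreasing order) are [2, 2, 1].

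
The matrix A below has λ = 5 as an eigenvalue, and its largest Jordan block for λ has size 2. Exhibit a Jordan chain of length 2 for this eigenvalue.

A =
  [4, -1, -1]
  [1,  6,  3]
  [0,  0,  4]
A Jordan chain for λ = 5 of length 2:
v_1 = (-1, 1, 0)ᵀ
v_2 = (1, 0, 0)ᵀ

Let N = A − (5)·I. We want v_2 with N^2 v_2 = 0 but N^1 v_2 ≠ 0; then v_{j-1} := N · v_j for j = 2, …, 2.

Pick v_2 = (1, 0, 0)ᵀ.
Then v_1 = N · v_2 = (-1, 1, 0)ᵀ.

Sanity check: (A − (5)·I) v_1 = (0, 0, 0)ᵀ = 0. ✓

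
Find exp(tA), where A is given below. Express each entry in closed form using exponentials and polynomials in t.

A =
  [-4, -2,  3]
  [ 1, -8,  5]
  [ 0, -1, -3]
e^{tA} =
  [-t^2*exp(-5*t)/2 + t*exp(-5*t) + exp(-5*t), t^2*exp(-5*t)/2 - 2*t*exp(-5*t), -t^2*exp(-5*t)/2 + 3*t*exp(-5*t)]
  [-t^2*exp(-5*t) + t*exp(-5*t), t^2*exp(-5*t) - 3*t*exp(-5*t) + exp(-5*t), -t^2*exp(-5*t) + 5*t*exp(-5*t)]
  [-t^2*exp(-5*t)/2, t^2*exp(-5*t)/2 - t*exp(-5*t), -t^2*exp(-5*t)/2 + 2*t*exp(-5*t) + exp(-5*t)]

Strategy: write A = P · J · P⁻¹ where J is a Jordan canonical form, so e^{tA} = P · e^{tJ} · P⁻¹, and e^{tJ} can be computed block-by-block.

A has Jordan form
J =
  [-5,  1,  0]
  [ 0, -5,  1]
  [ 0,  0, -5]
(up to reordering of blocks).

Per-block formulas:
  For a 3×3 Jordan block J_3(-5): exp(t · J_3(-5)) = e^(-5t)·(I + t·N + (t^2/2)·N^2), where N is the 3×3 nilpotent shift.

After assembling e^{tJ} and conjugating by P, we get:

e^{tA} =
  [-t^2*exp(-5*t)/2 + t*exp(-5*t) + exp(-5*t), t^2*exp(-5*t)/2 - 2*t*exp(-5*t), -t^2*exp(-5*t)/2 + 3*t*exp(-5*t)]
  [-t^2*exp(-5*t) + t*exp(-5*t), t^2*exp(-5*t) - 3*t*exp(-5*t) + exp(-5*t), -t^2*exp(-5*t) + 5*t*exp(-5*t)]
  [-t^2*exp(-5*t)/2, t^2*exp(-5*t)/2 - t*exp(-5*t), -t^2*exp(-5*t)/2 + 2*t*exp(-5*t) + exp(-5*t)]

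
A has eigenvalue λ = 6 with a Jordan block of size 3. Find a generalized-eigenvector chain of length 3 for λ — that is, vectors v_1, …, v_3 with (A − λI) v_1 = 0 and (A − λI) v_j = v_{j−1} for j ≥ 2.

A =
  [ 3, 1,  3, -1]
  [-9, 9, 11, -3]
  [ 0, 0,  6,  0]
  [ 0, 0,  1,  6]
A Jordan chain for λ = 6 of length 3:
v_1 = (1, 3, 0, 0)ᵀ
v_2 = (3, 11, 0, 1)ᵀ
v_3 = (0, 0, 1, 0)ᵀ

Let N = A − (6)·I. We want v_3 with N^3 v_3 = 0 but N^2 v_3 ≠ 0; then v_{j-1} := N · v_j for j = 3, …, 2.

Pick v_3 = (0, 0, 1, 0)ᵀ.
Then v_2 = N · v_3 = (3, 11, 0, 1)ᵀ.
Then v_1 = N · v_2 = (1, 3, 0, 0)ᵀ.

Sanity check: (A − (6)·I) v_1 = (0, 0, 0, 0)ᵀ = 0. ✓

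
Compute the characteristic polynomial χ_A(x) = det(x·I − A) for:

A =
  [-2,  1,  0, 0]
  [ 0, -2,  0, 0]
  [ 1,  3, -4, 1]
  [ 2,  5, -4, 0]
x^4 + 8*x^3 + 24*x^2 + 32*x + 16

Expanding det(x·I − A) (e.g. by cofactor expansion or by noting that A is similar to its Jordan form J, which has the same characteristic polynomial as A) gives
  χ_A(x) = x^4 + 8*x^3 + 24*x^2 + 32*x + 16
which factors as (x + 2)^4. The eigenvalues (with algebraic multiplicities) are λ = -2 with multiplicity 4.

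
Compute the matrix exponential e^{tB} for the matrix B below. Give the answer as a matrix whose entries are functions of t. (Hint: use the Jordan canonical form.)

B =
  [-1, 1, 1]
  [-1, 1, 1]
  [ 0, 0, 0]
e^{tB} =
  [1 - t, t, t]
  [-t, t + 1, t]
  [0, 0, 1]

Strategy: write B = P · J · P⁻¹ where J is a Jordan canonical form, so e^{tB} = P · e^{tJ} · P⁻¹, and e^{tJ} can be computed block-by-block.

B has Jordan form
J =
  [0, 1, 0]
  [0, 0, 0]
  [0, 0, 0]
(up to reordering of blocks).

Per-block formulas:
  For a 1×1 block at λ = 0: exp(t · [0]) = [e^(0t)].
  For a 2×2 Jordan block J_2(0): exp(t · J_2(0)) = e^(0t)·(I + t·N), where N is the 2×2 nilpotent shift.

After assembling e^{tJ} and conjugating by P, we get:

e^{tB} =
  [1 - t, t, t]
  [-t, t + 1, t]
  [0, 0, 1]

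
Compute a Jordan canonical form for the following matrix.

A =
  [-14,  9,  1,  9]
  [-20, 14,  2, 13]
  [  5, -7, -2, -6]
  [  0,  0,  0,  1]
J_1(-4) ⊕ J_3(1)

The characteristic polynomial is
  det(x·I − A) = x^4 + x^3 - 9*x^2 + 11*x - 4 = (x - 1)^3*(x + 4)

Eigenvalues and multiplicities (the geometric multiplicity of λ is n − rank(A − λI), which equals the number of Jordan blocks for λ):
  λ = -4: algebraic multiplicity = 1, geometric multiplicity = 1
  λ = 1: algebraic multiplicity = 3, geometric multiplicity = 1

Determining the block sizes for each eigenvalue:
  λ = -4: one block (gm = 1), so the single block has size am = 1 → block sizes [1]
  λ = 1: one block (gm = 1), so the single block has size am = 3 → block sizes [3]

Assembling the blocks gives a Jordan form
J =
  [-4, 0, 0, 0]
  [ 0, 1, 1, 0]
  [ 0, 0, 1, 1]
  [ 0, 0, 0, 1]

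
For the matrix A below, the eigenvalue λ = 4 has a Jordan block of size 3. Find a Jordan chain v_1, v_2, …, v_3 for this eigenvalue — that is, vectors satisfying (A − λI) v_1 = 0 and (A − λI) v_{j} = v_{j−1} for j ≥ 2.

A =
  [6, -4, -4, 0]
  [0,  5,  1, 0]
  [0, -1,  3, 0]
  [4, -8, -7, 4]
A Jordan chain for λ = 4 of length 3:
v_1 = (0, 0, 0, -1)ᵀ
v_2 = (0, 1, -1, 0)ᵀ
v_3 = (2, 1, 0, 0)ᵀ

Let N = A − (4)·I. We want v_3 with N^3 v_3 = 0 but N^2 v_3 ≠ 0; then v_{j-1} := N · v_j for j = 3, …, 2.

Pick v_3 = (2, 1, 0, 0)ᵀ.
Then v_2 = N · v_3 = (0, 1, -1, 0)ᵀ.
Then v_1 = N · v_2 = (0, 0, 0, -1)ᵀ.

Sanity check: (A − (4)·I) v_1 = (0, 0, 0, 0)ᵀ = 0. ✓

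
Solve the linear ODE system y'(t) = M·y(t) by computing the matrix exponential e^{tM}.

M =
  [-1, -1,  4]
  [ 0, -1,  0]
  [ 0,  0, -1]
e^{tM} =
  [exp(-t), -t*exp(-t), 4*t*exp(-t)]
  [0, exp(-t), 0]
  [0, 0, exp(-t)]

Strategy: write M = P · J · P⁻¹ where J is a Jordan canonical form, so e^{tM} = P · e^{tJ} · P⁻¹, and e^{tJ} can be computed block-by-block.

M has Jordan form
J =
  [-1,  1,  0]
  [ 0, -1,  0]
  [ 0,  0, -1]
(up to reordering of blocks).

Per-block formulas:
  For a 2×2 Jordan block J_2(-1): exp(t · J_2(-1)) = e^(-1t)·(I + t·N), where N is the 2×2 nilpotent shift.
  For a 1×1 block at λ = -1: exp(t · [-1]) = [e^(-1t)].

After assembling e^{tJ} and conjugating by P, we get:

e^{tM} =
  [exp(-t), -t*exp(-t), 4*t*exp(-t)]
  [0, exp(-t), 0]
  [0, 0, exp(-t)]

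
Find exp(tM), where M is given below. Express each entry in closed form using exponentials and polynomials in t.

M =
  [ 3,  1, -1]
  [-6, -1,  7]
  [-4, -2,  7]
e^{tM} =
  [-t^2*exp(3*t) + exp(3*t), -t^2*exp(3*t) + t*exp(3*t), 3*t^2*exp(3*t)/2 - t*exp(3*t)]
  [-2*t^2*exp(3*t) - 6*t*exp(3*t), -2*t^2*exp(3*t) - 4*t*exp(3*t) + exp(3*t), 3*t^2*exp(3*t) + 7*t*exp(3*t)]
  [-2*t^2*exp(3*t) - 4*t*exp(3*t), -2*t^2*exp(3*t) - 2*t*exp(3*t), 3*t^2*exp(3*t) + 4*t*exp(3*t) + exp(3*t)]

Strategy: write M = P · J · P⁻¹ where J is a Jordan canonical form, so e^{tM} = P · e^{tJ} · P⁻¹, and e^{tJ} can be computed block-by-block.

M has Jordan form
J =
  [3, 1, 0]
  [0, 3, 1]
  [0, 0, 3]
(up to reordering of blocks).

Per-block formulas:
  For a 3×3 Jordan block J_3(3): exp(t · J_3(3)) = e^(3t)·(I + t·N + (t^2/2)·N^2), where N is the 3×3 nilpotent shift.

After assembling e^{tJ} and conjugating by P, we get:

e^{tM} =
  [-t^2*exp(3*t) + exp(3*t), -t^2*exp(3*t) + t*exp(3*t), 3*t^2*exp(3*t)/2 - t*exp(3*t)]
  [-2*t^2*exp(3*t) - 6*t*exp(3*t), -2*t^2*exp(3*t) - 4*t*exp(3*t) + exp(3*t), 3*t^2*exp(3*t) + 7*t*exp(3*t)]
  [-2*t^2*exp(3*t) - 4*t*exp(3*t), -2*t^2*exp(3*t) - 2*t*exp(3*t), 3*t^2*exp(3*t) + 4*t*exp(3*t) + exp(3*t)]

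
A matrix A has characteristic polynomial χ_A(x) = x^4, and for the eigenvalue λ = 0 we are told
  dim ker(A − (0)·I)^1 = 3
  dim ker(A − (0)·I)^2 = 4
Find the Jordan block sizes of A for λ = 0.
Block sizes for λ = 0: [2, 1, 1]

From the dimensions of kernels of powers, the number of Jordan blocks of size at least j is d_j − d_{j−1} where d_j = dim ker(N^j) (with d_0 = 0). Computing the differences gives [3, 1].
The number of blocks of size exactly k is (#blocks of size ≥ k) − (#blocks of size ≥ k + 1), so the partition is: 2 block(s) of size 1, 1 block(s) of size 2.
In nonincreasing order the block sizes are [2, 1, 1].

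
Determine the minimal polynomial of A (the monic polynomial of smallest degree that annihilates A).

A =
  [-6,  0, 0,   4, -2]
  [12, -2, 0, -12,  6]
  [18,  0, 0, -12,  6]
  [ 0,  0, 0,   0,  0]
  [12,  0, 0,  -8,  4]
x^2 + 2*x

The characteristic polynomial is χ_A(x) = x^3*(x + 2)^2, so the eigenvalues are known. The minimal polynomial is
  m_A(x) = Π_λ (x − λ)^{k_λ}
where k_λ is the size of the *largest* Jordan block for λ (equivalently, the smallest k with (A − λI)^k v = 0 for every generalised eigenvector v of λ).

  λ = -2: largest Jordan block has size 1, contributing (x + 2)
  λ = 0: largest Jordan block has size 1, contributing (x − 0)

So m_A(x) = x*(x + 2) = x^2 + 2*x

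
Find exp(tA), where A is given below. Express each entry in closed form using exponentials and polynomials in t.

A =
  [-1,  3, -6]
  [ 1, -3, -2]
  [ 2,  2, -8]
e^{tA} =
  [3*t*exp(-4*t) + exp(-4*t), 3*t*exp(-4*t), -6*t*exp(-4*t)]
  [t*exp(-4*t), t*exp(-4*t) + exp(-4*t), -2*t*exp(-4*t)]
  [2*t*exp(-4*t), 2*t*exp(-4*t), -4*t*exp(-4*t) + exp(-4*t)]

Strategy: write A = P · J · P⁻¹ where J is a Jordan canonical form, so e^{tA} = P · e^{tJ} · P⁻¹, and e^{tJ} can be computed block-by-block.

A has Jordan form
J =
  [-4,  1,  0]
  [ 0, -4,  0]
  [ 0,  0, -4]
(up to reordering of blocks).

Per-block formulas:
  For a 2×2 Jordan block J_2(-4): exp(t · J_2(-4)) = e^(-4t)·(I + t·N), where N is the 2×2 nilpotent shift.
  For a 1×1 block at λ = -4: exp(t · [-4]) = [e^(-4t)].

After assembling e^{tJ} and conjugating by P, we get:

e^{tA} =
  [3*t*exp(-4*t) + exp(-4*t), 3*t*exp(-4*t), -6*t*exp(-4*t)]
  [t*exp(-4*t), t*exp(-4*t) + exp(-4*t), -2*t*exp(-4*t)]
  [2*t*exp(-4*t), 2*t*exp(-4*t), -4*t*exp(-4*t) + exp(-4*t)]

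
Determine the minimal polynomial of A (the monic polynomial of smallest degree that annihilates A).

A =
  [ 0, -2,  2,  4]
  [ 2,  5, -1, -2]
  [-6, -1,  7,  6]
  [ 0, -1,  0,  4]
x^3 - 12*x^2 + 48*x - 64

The characteristic polynomial is χ_A(x) = (x - 4)^4, so the eigenvalues are known. The minimal polynomial is
  m_A(x) = Π_λ (x − λ)^{k_λ}
where k_λ is the size of the *largest* Jordan block for λ (equivalently, the smallest k with (A − λI)^k v = 0 for every generalised eigenvector v of λ).

  λ = 4: largest Jordan block has size 3, contributing (x − 4)^3

So m_A(x) = (x - 4)^3 = x^3 - 12*x^2 + 48*x - 64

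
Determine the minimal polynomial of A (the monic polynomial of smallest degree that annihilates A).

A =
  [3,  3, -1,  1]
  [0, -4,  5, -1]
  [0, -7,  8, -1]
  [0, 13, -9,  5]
x^3 - 9*x^2 + 27*x - 27

The characteristic polynomial is χ_A(x) = (x - 3)^4, so the eigenvalues are known. The minimal polynomial is
  m_A(x) = Π_λ (x − λ)^{k_λ}
where k_λ is the size of the *largest* Jordan block for λ (equivalently, the smallest k with (A − λI)^k v = 0 for every generalised eigenvector v of λ).

  λ = 3: largest Jordan block has size 3, contributing (x − 3)^3

So m_A(x) = (x - 3)^3 = x^3 - 9*x^2 + 27*x - 27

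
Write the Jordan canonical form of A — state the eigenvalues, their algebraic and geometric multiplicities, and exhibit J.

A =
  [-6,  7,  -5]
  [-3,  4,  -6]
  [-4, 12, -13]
J_3(-5)

The characteristic polynomial is
  det(x·I − A) = x^3 + 15*x^2 + 75*x + 125 = (x + 5)^3

Eigenvalues and multiplicities (the geometric multiplicity of λ is n − rank(A − λI), which equals the number of Jordan blocks for λ):
  λ = -5: algebraic multiplicity = 3, geometric multiplicity = 1

Determining the block sizes for each eigenvalue:
  λ = -5: one block (gm = 1), so the single block has size am = 3 → block sizes [3]

Assembling the blocks gives a Jordan form
J =
  [-5,  1,  0]
  [ 0, -5,  1]
  [ 0,  0, -5]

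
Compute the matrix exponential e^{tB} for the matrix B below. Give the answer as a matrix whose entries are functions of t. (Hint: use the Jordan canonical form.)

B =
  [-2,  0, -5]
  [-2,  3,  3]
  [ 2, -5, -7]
e^{tB} =
  [-5*t^2*exp(-2*t) + exp(-2*t), 25*t^2*exp(-2*t)/2, 25*t^2*exp(-2*t)/2 - 5*t*exp(-2*t)]
  [-2*t^2*exp(-2*t) - 2*t*exp(-2*t), 5*t^2*exp(-2*t) + 5*t*exp(-2*t) + exp(-2*t), 5*t^2*exp(-2*t) + 3*t*exp(-2*t)]
  [2*t*exp(-2*t), -5*t*exp(-2*t), -5*t*exp(-2*t) + exp(-2*t)]

Strategy: write B = P · J · P⁻¹ where J is a Jordan canonical form, so e^{tB} = P · e^{tJ} · P⁻¹, and e^{tJ} can be computed block-by-block.

B has Jordan form
J =
  [-2,  1,  0]
  [ 0, -2,  1]
  [ 0,  0, -2]
(up to reordering of blocks).

Per-block formulas:
  For a 3×3 Jordan block J_3(-2): exp(t · J_3(-2)) = e^(-2t)·(I + t·N + (t^2/2)·N^2), where N is the 3×3 nilpotent shift.

After assembling e^{tJ} and conjugating by P, we get:

e^{tB} =
  [-5*t^2*exp(-2*t) + exp(-2*t), 25*t^2*exp(-2*t)/2, 25*t^2*exp(-2*t)/2 - 5*t*exp(-2*t)]
  [-2*t^2*exp(-2*t) - 2*t*exp(-2*t), 5*t^2*exp(-2*t) + 5*t*exp(-2*t) + exp(-2*t), 5*t^2*exp(-2*t) + 3*t*exp(-2*t)]
  [2*t*exp(-2*t), -5*t*exp(-2*t), -5*t*exp(-2*t) + exp(-2*t)]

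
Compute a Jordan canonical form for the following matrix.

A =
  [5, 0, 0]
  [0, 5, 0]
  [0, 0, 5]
J_1(5) ⊕ J_1(5) ⊕ J_1(5)

The characteristic polynomial is
  det(x·I − A) = x^3 - 15*x^2 + 75*x - 125 = (x - 5)^3

Eigenvalues and multiplicities (the geometric multiplicity of λ is n − rank(A − λI), which equals the number of Jordan blocks for λ):
  λ = 5: algebraic multiplicity = 3, geometric multiplicity = 3

Determining the block sizes for each eigenvalue:
  λ = 5: gm = am = 3, so every block has size 1 → block sizes [1, 1, 1]

Assembling the blocks gives a Jordan form
J =
  [5, 0, 0]
  [0, 5, 0]
  [0, 0, 5]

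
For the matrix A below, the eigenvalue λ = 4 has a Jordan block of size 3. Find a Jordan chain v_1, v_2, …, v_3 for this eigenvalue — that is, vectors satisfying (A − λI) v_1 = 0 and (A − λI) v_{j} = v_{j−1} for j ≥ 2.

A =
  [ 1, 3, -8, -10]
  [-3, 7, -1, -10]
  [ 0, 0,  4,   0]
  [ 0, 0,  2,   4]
A Jordan chain for λ = 4 of length 3:
v_1 = (1, 1, 0, 0)ᵀ
v_2 = (-8, -1, 0, 2)ᵀ
v_3 = (0, 0, 1, 0)ᵀ

Let N = A − (4)·I. We want v_3 with N^3 v_3 = 0 but N^2 v_3 ≠ 0; then v_{j-1} := N · v_j for j = 3, …, 2.

Pick v_3 = (0, 0, 1, 0)ᵀ.
Then v_2 = N · v_3 = (-8, -1, 0, 2)ᵀ.
Then v_1 = N · v_2 = (1, 1, 0, 0)ᵀ.

Sanity check: (A − (4)·I) v_1 = (0, 0, 0, 0)ᵀ = 0. ✓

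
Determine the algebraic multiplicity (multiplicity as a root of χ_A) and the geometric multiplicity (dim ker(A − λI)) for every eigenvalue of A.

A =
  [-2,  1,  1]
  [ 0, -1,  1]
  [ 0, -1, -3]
λ = -2: alg = 3, geom = 2

Step 1 — factor the characteristic polynomial to read off the algebraic multiplicities:
  χ_A(x) = (x + 2)^3

Step 2 — compute geometric multiplicities via the rank-nullity identity g(λ) = n − rank(A − λI):
  rank(A − (-2)·I) = 1, so dim ker(A − (-2)·I) = n − 1 = 2

Summary:
  λ = -2: algebraic multiplicity = 3, geometric multiplicity = 2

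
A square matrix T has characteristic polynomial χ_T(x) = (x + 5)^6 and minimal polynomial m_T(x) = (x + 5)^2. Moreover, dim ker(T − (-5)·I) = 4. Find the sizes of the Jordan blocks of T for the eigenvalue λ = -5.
Block sizes for λ = -5: [2, 2, 1, 1]

Step 1 — from the characteristic polynomial, algebraic multiplicity of λ = -5 is 6. From dim ker(T − (-5)·I) = 4, there are exactly 4 Jordan blocks for λ = -5.
Step 2 — from the minimal polynomial, the factor (x + 5)^2 tells us the largest block for λ = -5 has size 2.
Step 3 — with total size 6, 4 blocks, and largest block 2, the block sizes (in nonincreasing order) are [2, 2, 1, 1].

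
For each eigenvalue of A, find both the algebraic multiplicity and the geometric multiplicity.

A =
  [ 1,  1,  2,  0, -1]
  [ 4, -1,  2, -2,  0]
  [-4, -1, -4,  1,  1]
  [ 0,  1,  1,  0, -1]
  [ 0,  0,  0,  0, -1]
λ = -1: alg = 5, geom = 3

Step 1 — factor the characteristic polynomial to read off the algebraic multiplicities:
  χ_A(x) = (x + 1)^5

Step 2 — compute geometric multiplicities via the rank-nullity identity g(λ) = n − rank(A − λI):
  rank(A − (-1)·I) = 2, so dim ker(A − (-1)·I) = n − 2 = 3

Summary:
  λ = -1: algebraic multiplicity = 5, geometric multiplicity = 3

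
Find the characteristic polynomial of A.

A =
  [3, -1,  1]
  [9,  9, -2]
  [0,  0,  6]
x^3 - 18*x^2 + 108*x - 216

Expanding det(x·I − A) (e.g. by cofactor expansion or by noting that A is similar to its Jordan form J, which has the same characteristic polynomial as A) gives
  χ_A(x) = x^3 - 18*x^2 + 108*x - 216
which factors as (x - 6)^3. The eigenvalues (with algebraic multiplicities) are λ = 6 with multiplicity 3.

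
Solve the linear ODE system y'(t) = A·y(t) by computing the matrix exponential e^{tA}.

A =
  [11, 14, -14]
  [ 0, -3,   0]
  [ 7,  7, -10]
e^{tA} =
  [2*exp(4*t) - exp(-3*t), 2*exp(4*t) - 2*exp(-3*t), -2*exp(4*t) + 2*exp(-3*t)]
  [0, exp(-3*t), 0]
  [exp(4*t) - exp(-3*t), exp(4*t) - exp(-3*t), -exp(4*t) + 2*exp(-3*t)]

Strategy: write A = P · J · P⁻¹ where J is a Jordan canonical form, so e^{tA} = P · e^{tJ} · P⁻¹, and e^{tJ} can be computed block-by-block.

A has Jordan form
J =
  [-3,  0, 0]
  [ 0, -3, 0]
  [ 0,  0, 4]
(up to reordering of blocks).

Per-block formulas:
  For a 1×1 block at λ = 4: exp(t · [4]) = [e^(4t)].
  For a 1×1 block at λ = -3: exp(t · [-3]) = [e^(-3t)].

After assembling e^{tJ} and conjugating by P, we get:

e^{tA} =
  [2*exp(4*t) - exp(-3*t), 2*exp(4*t) - 2*exp(-3*t), -2*exp(4*t) + 2*exp(-3*t)]
  [0, exp(-3*t), 0]
  [exp(4*t) - exp(-3*t), exp(4*t) - exp(-3*t), -exp(4*t) + 2*exp(-3*t)]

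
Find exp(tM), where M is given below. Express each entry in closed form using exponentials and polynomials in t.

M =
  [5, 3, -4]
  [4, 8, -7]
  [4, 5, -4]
e^{tM} =
  [2*t*exp(3*t) + exp(3*t), t^2*exp(3*t)/2 + 3*t*exp(3*t), -t^2*exp(3*t)/2 - 4*t*exp(3*t)]
  [4*t*exp(3*t), t^2*exp(3*t) + 5*t*exp(3*t) + exp(3*t), -t^2*exp(3*t) - 7*t*exp(3*t)]
  [4*t*exp(3*t), t^2*exp(3*t) + 5*t*exp(3*t), -t^2*exp(3*t) - 7*t*exp(3*t) + exp(3*t)]

Strategy: write M = P · J · P⁻¹ where J is a Jordan canonical form, so e^{tM} = P · e^{tJ} · P⁻¹, and e^{tJ} can be computed block-by-block.

M has Jordan form
J =
  [3, 1, 0]
  [0, 3, 1]
  [0, 0, 3]
(up to reordering of blocks).

Per-block formulas:
  For a 3×3 Jordan block J_3(3): exp(t · J_3(3)) = e^(3t)·(I + t·N + (t^2/2)·N^2), where N is the 3×3 nilpotent shift.

After assembling e^{tJ} and conjugating by P, we get:

e^{tM} =
  [2*t*exp(3*t) + exp(3*t), t^2*exp(3*t)/2 + 3*t*exp(3*t), -t^2*exp(3*t)/2 - 4*t*exp(3*t)]
  [4*t*exp(3*t), t^2*exp(3*t) + 5*t*exp(3*t) + exp(3*t), -t^2*exp(3*t) - 7*t*exp(3*t)]
  [4*t*exp(3*t), t^2*exp(3*t) + 5*t*exp(3*t), -t^2*exp(3*t) - 7*t*exp(3*t) + exp(3*t)]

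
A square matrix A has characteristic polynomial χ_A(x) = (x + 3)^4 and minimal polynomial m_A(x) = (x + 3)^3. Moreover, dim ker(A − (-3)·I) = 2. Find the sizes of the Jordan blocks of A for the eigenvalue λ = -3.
Block sizes for λ = -3: [3, 1]

Step 1 — from the characteristic polynomial, algebraic multiplicity of λ = -3 is 4. From dim ker(A − (-3)·I) = 2, there are exactly 2 Jordan blocks for λ = -3.
Step 2 — from the minimal polynomial, the factor (x + 3)^3 tells us the largest block for λ = -3 has size 3.
Step 3 — with total size 4, 2 blocks, and largest block 3, the block sizes (in nonincreasing order) are [3, 1].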